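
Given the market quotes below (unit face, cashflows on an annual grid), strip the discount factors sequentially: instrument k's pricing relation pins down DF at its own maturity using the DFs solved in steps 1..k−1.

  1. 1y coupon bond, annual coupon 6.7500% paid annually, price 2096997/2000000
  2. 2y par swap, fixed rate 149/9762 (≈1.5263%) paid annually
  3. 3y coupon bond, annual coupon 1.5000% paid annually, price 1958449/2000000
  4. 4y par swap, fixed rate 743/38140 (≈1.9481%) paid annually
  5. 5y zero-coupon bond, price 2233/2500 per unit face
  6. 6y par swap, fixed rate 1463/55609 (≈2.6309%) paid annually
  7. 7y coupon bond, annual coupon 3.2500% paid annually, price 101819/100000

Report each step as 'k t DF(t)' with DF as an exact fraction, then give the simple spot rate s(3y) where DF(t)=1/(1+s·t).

1 1 4911/5000
2 2 4851/5000
3 3 9359/10000
4 4 9257/10000
5 5 2233/2500
6 6 8537/10000
7 7 8111/10000
s(3y) = (1/(9359/10000) − 1)/(3) = 641/28077 ≈ 2.2830%

step 1 [1y] bond c/1=27/400: DF=(2096997/2000000 − 27/400·(0))/(1+27/400) = 4911/5000 ≈ 0.982200
step 2 [2y] swap r/1=149/9762: DF=(1 − 149/9762·(0.982200))/(1+149/9762) = 4851/5000 ≈ 0.970200
step 3 [3y] bond c/1=3/200: DF=(1958449/2000000 − 3/200·(0.982200+0.970200))/(1+3/200) = 9359/10000 ≈ 0.935900
step 4 [4y] swap r/1=743/38140: DF=(1 − 743/38140·(0.982200+0.970200+0.935900))/(1+743/38140) = 9257/10000 ≈ 0.925700
step 5 [5y] zero: DF = P = 2233/2500 ≈ 0.893200
step 6 [6y] swap r/1=1463/55609: DF=(1 − 1463/55609·(0.982200+0.970200+0.935900+0.925700+0.893200))/(1+1463/55609) = 8537/10000 ≈ 0.853700
step 7 [7y] bond c/1=13/400: DF=(101819/100000 − 13/400·(0.982200+0.970200+0.935900+0.925700+0.893200+0.853700))/(1+13/400) = 8111/10000 ≈ 0.811100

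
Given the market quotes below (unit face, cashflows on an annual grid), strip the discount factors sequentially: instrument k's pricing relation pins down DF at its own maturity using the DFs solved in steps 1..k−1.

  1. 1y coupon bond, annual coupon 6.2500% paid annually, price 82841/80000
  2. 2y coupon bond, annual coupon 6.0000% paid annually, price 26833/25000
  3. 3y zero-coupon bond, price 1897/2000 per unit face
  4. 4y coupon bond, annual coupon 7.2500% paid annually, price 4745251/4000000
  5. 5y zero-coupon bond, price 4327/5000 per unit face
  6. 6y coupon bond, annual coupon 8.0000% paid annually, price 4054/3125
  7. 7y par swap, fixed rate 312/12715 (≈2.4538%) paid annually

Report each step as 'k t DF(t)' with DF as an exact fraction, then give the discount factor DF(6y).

1 1 4873/5000
2 2 4787/5000
3 3 1897/2000
4 4 4557/5000
5 5 4327/5000
6 6 4281/5000
7 7 211/250
DF(6y) = 4281/5000 ≈ 0.856200

step 1 [1y] bond c/1=1/16: DF=(82841/80000 − 1/16·(0))/(1+1/16) = 4873/5000 ≈ 0.974600
step 2 [2y] bond c/1=3/50: DF=(26833/25000 − 3/50·(0.974600))/(1+3/50) = 4787/5000 ≈ 0.957400
step 3 [3y] zero: DF = P = 1897/2000 ≈ 0.948500
step 4 [4y] bond c/1=29/400: DF=(4745251/4000000 − 29/400·(0.974600+0.957400+0.948500))/(1+29/400) = 4557/5000 ≈ 0.911400
step 5 [5y] zero: DF = P = 4327/5000 ≈ 0.865400
step 6 [6y] bond c/1=2/25: DF=(4054/3125 − 2/25·(0.974600+0.957400+0.948500+0.911400+0.865400))/(1+2/25) = 4281/5000 ≈ 0.856200
step 7 [7y] swap r/1=312/12715: DF=(1 − 312/12715·(0.974600+0.957400+0.948500+0.911400+0.865400+0.856200))/(1+312/12715) = 211/250 ≈ 0.844000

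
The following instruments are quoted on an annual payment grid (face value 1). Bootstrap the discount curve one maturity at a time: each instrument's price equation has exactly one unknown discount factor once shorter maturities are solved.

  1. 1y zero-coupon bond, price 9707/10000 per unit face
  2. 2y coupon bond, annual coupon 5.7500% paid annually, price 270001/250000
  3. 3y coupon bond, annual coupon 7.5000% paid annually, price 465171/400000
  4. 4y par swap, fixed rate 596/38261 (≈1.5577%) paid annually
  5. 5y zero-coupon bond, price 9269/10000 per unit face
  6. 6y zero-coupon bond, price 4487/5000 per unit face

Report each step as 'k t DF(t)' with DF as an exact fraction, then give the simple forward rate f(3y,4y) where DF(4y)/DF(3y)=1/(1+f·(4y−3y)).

1 1 9707/10000
2 2 1937/2000
3 3 1893/2000
4 4 2351/2500
5 5 9269/10000
6 6 4487/5000
f(3y,4y) = ((1893/2000)/(2351/2500) − 1)/(1) = 61/9404 ≈ 0.6487%

step 1 [1y] zero: DF = P = 9707/10000 ≈ 0.970700
step 2 [2y] bond c/1=23/400: DF=(270001/250000 − 23/400·(0.970700))/(1+23/400) = 1937/2000 ≈ 0.968500
step 3 [3y] bond c/1=3/40: DF=(465171/400000 − 3/40·(0.970700+0.968500))/(1+3/40) = 1893/2000 ≈ 0.946500
step 4 [4y] swap r/1=596/38261: DF=(1 − 596/38261·(0.970700+0.968500+0.946500))/(1+596/38261) = 2351/2500 ≈ 0.940400
step 5 [5y] zero: DF = P = 9269/10000 ≈ 0.926900
step 6 [6y] zero: DF = P = 4487/5000 ≈ 0.897400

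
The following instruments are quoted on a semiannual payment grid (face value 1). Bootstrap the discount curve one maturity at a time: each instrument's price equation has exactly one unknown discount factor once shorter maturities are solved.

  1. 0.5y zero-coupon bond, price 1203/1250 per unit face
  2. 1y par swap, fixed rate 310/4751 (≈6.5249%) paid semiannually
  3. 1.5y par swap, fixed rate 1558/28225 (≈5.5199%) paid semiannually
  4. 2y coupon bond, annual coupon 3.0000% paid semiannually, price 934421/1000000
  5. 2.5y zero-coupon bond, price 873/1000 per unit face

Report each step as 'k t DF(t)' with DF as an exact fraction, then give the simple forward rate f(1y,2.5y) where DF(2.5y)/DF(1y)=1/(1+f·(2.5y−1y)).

1 1/2 1203/1250
2 1 469/500
3 3/2 9221/10000
4 2 8789/10000
5 5/2 873/1000
f(1y,2.5y) = ((469/500)/(873/1000) − 1)/(3/2) = 130/2619 ≈ 4.9637%

step 1 [0.5y] zero: DF = P = 1203/1250 ≈ 0.962400
step 2 [1y] swap r/2=155/4751: DF=(1 − 155/4751·(0.962400))/(1+155/4751) = 469/500 ≈ 0.938000
step 3 [1.5y] swap r/2=779/28225: DF=(1 − 779/28225·(0.962400+0.938000))/(1+779/28225) = 9221/10000 ≈ 0.922100
step 4 [2y] bond c/2=3/200: DF=(934421/1000000 − 3/200·(0.962400+0.938000+0.922100))/(1+3/200) = 8789/10000 ≈ 0.878900
step 5 [2.5y] zero: DF = P = 873/1000 ≈ 0.873000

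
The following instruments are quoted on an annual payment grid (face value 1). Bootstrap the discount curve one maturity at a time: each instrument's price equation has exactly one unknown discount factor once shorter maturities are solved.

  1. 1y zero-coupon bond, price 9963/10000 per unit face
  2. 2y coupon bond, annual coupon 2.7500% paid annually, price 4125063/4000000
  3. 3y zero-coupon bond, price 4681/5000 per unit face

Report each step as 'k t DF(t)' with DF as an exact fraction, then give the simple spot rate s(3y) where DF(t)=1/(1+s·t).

step 1 [1y] zero: DF = P = 9963/10000 ≈ 0.996300
step 2 [2y] bond c/1=11/400: DF=(4125063/4000000 − 11/400·(0.996300))/(1+11/400) = 977/1000 ≈ 0.977000
step 3 [3y] zero: DF = P = 4681/5000 ≈ 0.936200

1 1 9963/10000
2 2 977/1000
3 3 4681/5000
s(3y) = (1/(4681/5000) − 1)/(3) = 319/14043 ≈ 2.2716%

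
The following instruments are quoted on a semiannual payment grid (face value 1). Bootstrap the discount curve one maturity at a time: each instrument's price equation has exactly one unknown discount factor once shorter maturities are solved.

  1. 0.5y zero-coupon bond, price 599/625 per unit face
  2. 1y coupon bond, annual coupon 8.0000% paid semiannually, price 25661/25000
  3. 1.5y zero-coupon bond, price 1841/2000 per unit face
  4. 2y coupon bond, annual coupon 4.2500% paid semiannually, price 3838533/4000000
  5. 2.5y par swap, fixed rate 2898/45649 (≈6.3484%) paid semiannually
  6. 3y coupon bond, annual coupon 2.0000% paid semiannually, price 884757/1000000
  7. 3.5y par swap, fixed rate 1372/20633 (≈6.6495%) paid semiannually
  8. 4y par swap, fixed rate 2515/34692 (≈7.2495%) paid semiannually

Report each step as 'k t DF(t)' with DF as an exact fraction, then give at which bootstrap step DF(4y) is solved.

step 1 [0.5y] zero: DF = P = 599/625 ≈ 0.958400
step 2 [1y] bond c/2=1/25: DF=(25661/25000 − 1/25·(0.958400))/(1+1/25) = 9501/10000 ≈ 0.950100
step 3 [1.5y] zero: DF = P = 1841/2000 ≈ 0.920500
step 4 [2y] bond c/2=17/800: DF=(3838533/4000000 − 17/800·(0.958400+0.950100+0.920500))/(1+17/800) = 1101/1250 ≈ 0.880800
step 5 [2.5y] swap r/2=1449/45649: DF=(1 − 1449/45649·(0.958400+0.950100+0.920500+0.880800))/(1+1449/45649) = 8551/10000 ≈ 0.855100
step 6 [3y] bond c/2=1/100: DF=(884757/1000000 − 1/100·(0.958400+0.950100+0.920500+0.880800+0.855100))/(1+1/100) = 2077/2500 ≈ 0.830800
step 7 [3.5y] swap r/2=686/20633: DF=(1 − 686/20633·(0.958400+0.950100+0.920500+0.880800+0.855100+0.830800))/(1+686/20633) = 3971/5000 ≈ 0.794200
step 8 [4y] swap r/2=2515/69384: DF=(1 − 2515/69384·(0.958400+0.950100+0.920500+0.880800+0.855100+0.830800+0.794200))/(1+2515/69384) = 1497/2000 ≈ 0.748500

1 1/2 599/625
2 1 9501/10000
3 3/2 1841/2000
4 2 1101/1250
5 5/2 8551/10000
6 3 2077/2500
7 7/2 3971/5000
8 4 1497/2000
DF(4y) is solved at step 8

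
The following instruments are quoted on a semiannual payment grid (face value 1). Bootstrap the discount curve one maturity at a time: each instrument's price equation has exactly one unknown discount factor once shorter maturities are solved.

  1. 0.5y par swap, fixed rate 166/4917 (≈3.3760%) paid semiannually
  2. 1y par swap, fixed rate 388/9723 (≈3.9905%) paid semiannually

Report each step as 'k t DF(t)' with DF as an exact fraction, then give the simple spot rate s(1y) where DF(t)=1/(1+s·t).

step 1 [0.5y] swap r/2=83/4917: DF=(1 − 83/4917·(0))/(1+83/4917) = 4917/5000 ≈ 0.983400
step 2 [1y] swap r/2=194/9723: DF=(1 − 194/9723·(0.983400))/(1+194/9723) = 2403/2500 ≈ 0.961200

1 1/2 4917/5000
2 1 2403/2500
s(1y) = (1/(2403/2500) − 1)/(1) = 97/2403 ≈ 4.0366%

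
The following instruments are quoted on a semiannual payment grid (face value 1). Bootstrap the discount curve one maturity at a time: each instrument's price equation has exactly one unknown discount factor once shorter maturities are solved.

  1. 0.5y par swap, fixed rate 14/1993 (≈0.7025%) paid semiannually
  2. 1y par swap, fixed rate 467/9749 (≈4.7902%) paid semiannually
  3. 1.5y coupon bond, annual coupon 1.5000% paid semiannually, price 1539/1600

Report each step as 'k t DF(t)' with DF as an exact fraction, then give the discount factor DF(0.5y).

step 1 [0.5y] swap r/2=7/1993: DF=(1 − 7/1993·(0))/(1+7/1993) = 1993/2000 ≈ 0.996500
step 2 [1y] swap r/2=467/19498: DF=(1 − 467/19498·(0.996500))/(1+467/19498) = 9533/10000 ≈ 0.953300
step 3 [1.5y] bond c/2=3/400: DF=(1539/1600 − 3/400·(0.996500+0.953300))/(1+3/400) = 4701/5000 ≈ 0.940200

1 1/2 1993/2000
2 1 9533/10000
3 3/2 4701/5000
DF(0.5y) = 1993/2000 ≈ 0.996500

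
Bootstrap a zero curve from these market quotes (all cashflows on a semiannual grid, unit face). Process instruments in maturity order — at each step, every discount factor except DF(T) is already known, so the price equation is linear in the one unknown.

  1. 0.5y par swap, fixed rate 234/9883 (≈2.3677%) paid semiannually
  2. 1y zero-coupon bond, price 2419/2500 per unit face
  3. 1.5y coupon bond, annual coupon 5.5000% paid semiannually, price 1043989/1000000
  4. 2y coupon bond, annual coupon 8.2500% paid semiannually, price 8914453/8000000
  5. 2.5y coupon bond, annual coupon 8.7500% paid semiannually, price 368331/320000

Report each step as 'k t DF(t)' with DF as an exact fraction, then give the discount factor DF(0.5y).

step 1 [0.5y] swap r/2=117/9883: DF=(1 − 117/9883·(0))/(1+117/9883) = 9883/10000 ≈ 0.988300
step 2 [1y] zero: DF = P = 2419/2500 ≈ 0.967600
step 3 [1.5y] bond c/2=11/400: DF=(1043989/1000000 − 11/400·(0.988300+0.967600))/(1+11/400) = 9637/10000 ≈ 0.963700
step 4 [2y] bond c/2=33/800: DF=(8914453/8000000 − 33/800·(0.988300+0.967600+0.963700))/(1+33/800) = 1909/2000 ≈ 0.954500
step 5 [2.5y] bond c/2=7/160: DF=(368331/320000 − 7/160·(0.988300+0.967600+0.963700+0.954500))/(1+7/160) = 2351/2500 ≈ 0.940400

1 1/2 9883/10000
2 1 2419/2500
3 3/2 9637/10000
4 2 1909/2000
5 5/2 2351/2500
DF(0.5y) = 9883/10000 ≈ 0.988300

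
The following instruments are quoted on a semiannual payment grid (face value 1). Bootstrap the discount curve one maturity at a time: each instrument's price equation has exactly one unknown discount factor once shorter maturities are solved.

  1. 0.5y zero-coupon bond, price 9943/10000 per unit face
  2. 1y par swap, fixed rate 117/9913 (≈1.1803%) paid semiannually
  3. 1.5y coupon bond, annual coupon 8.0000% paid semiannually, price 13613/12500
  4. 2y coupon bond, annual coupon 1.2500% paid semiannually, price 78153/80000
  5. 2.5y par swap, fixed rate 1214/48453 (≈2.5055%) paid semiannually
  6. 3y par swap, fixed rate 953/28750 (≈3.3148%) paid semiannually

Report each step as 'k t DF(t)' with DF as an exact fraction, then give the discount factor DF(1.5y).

1 1/2 9943/10000
2 1 9883/10000
3 3/2 9709/10000
4 2 381/400
5 5/2 9393/10000
6 3 9047/10000
DF(1.5y) = 9709/10000 ≈ 0.970900

step 1 [0.5y] zero: DF = P = 9943/10000 ≈ 0.994300
step 2 [1y] swap r/2=117/19826: DF=(1 − 117/19826·(0.994300))/(1+117/19826) = 9883/10000 ≈ 0.988300
step 3 [1.5y] bond c/2=1/25: DF=(13613/12500 − 1/25·(0.994300+0.988300))/(1+1/25) = 9709/10000 ≈ 0.970900
step 4 [2y] bond c/2=1/160: DF=(78153/80000 − 1/160·(0.994300+0.988300+0.970900))/(1+1/160) = 381/400 ≈ 0.952500
step 5 [2.5y] swap r/2=607/48453: DF=(1 − 607/48453·(0.994300+0.988300+0.970900+0.952500))/(1+607/48453) = 9393/10000 ≈ 0.939300
step 6 [3y] swap r/2=953/57500: DF=(1 − 953/57500·(0.994300+0.988300+0.970900+0.952500+0.939300))/(1+953/57500) = 9047/10000 ≈ 0.904700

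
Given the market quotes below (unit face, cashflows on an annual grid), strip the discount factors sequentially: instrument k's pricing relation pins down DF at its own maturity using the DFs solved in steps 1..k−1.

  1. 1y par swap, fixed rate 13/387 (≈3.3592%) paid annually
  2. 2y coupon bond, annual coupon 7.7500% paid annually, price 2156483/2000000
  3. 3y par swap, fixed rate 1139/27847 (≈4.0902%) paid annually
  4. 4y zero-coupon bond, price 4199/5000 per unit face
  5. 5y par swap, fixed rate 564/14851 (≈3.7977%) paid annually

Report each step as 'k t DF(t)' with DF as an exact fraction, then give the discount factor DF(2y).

1 1 387/400
2 2 9311/10000
3 3 8861/10000
4 4 4199/5000
5 5 2077/2500
DF(2y) = 9311/10000 ≈ 0.931100

step 1 [1y] swap r/1=13/387: DF=(1 − 13/387·(0))/(1+13/387) = 387/400 ≈ 0.967500
step 2 [2y] bond c/1=31/400: DF=(2156483/2000000 − 31/400·(0.967500))/(1+31/400) = 9311/10000 ≈ 0.931100
step 3 [3y] swap r/1=1139/27847: DF=(1 − 1139/27847·(0.967500+0.931100))/(1+1139/27847) = 8861/10000 ≈ 0.886100
step 4 [4y] zero: DF = P = 4199/5000 ≈ 0.839800
step 5 [5y] swap r/1=564/14851: DF=(1 − 564/14851·(0.967500+0.931100+0.886100+0.839800))/(1+564/14851) = 2077/2500 ≈ 0.830800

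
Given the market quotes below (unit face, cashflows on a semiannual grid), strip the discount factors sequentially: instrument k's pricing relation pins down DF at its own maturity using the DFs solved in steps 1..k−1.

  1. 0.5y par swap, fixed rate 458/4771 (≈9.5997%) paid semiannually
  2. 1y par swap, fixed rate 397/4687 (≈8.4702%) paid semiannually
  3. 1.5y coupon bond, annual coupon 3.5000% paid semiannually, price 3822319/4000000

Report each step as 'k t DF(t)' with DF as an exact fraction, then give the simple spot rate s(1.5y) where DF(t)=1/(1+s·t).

1 1/2 4771/5000
2 1 4603/5000
3 3/2 9069/10000
s(1.5y) = (1/(9069/10000) − 1)/(3/2) = 1862/27207 ≈ 6.8438%

step 1 [0.5y] swap r/2=229/4771: DF=(1 − 229/4771·(0))/(1+229/4771) = 4771/5000 ≈ 0.954200
step 2 [1y] swap r/2=397/9374: DF=(1 − 397/9374·(0.954200))/(1+397/9374) = 4603/5000 ≈ 0.920600
step 3 [1.5y] bond c/2=7/400: DF=(3822319/4000000 − 7/400·(0.954200+0.920600))/(1+7/400) = 9069/10000 ≈ 0.906900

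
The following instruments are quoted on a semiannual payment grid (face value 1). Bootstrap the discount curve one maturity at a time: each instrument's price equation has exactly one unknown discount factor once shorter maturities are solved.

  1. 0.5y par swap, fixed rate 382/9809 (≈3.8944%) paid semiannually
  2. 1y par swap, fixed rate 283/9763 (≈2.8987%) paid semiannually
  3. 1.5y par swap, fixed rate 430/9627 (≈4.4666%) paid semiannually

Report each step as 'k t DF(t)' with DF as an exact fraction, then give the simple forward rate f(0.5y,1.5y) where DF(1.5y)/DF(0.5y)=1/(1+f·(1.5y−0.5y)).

step 1 [0.5y] swap r/2=191/9809: DF=(1 − 191/9809·(0))/(1+191/9809) = 9809/10000 ≈ 0.980900
step 2 [1y] swap r/2=283/19526: DF=(1 − 283/19526·(0.980900))/(1+283/19526) = 9717/10000 ≈ 0.971700
step 3 [1.5y] swap r/2=215/9627: DF=(1 − 215/9627·(0.980900+0.971700))/(1+215/9627) = 1871/2000 ≈ 0.935500

1 1/2 9809/10000
2 1 9717/10000
3 3/2 1871/2000
f(0.5y,1.5y) = ((9809/10000)/(1871/2000) − 1)/(1) = 454/9355 ≈ 4.8530%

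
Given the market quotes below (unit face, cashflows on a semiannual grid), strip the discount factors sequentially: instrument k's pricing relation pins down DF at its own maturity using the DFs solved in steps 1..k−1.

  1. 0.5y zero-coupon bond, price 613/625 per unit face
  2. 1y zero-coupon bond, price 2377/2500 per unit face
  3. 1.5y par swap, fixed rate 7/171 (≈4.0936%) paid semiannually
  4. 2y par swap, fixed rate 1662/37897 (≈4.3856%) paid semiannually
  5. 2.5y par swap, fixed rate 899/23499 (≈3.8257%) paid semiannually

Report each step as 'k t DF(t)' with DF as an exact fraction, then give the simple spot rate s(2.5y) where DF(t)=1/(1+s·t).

step 1 [0.5y] zero: DF = P = 613/625 ≈ 0.980800
step 2 [1y] zero: DF = P = 2377/2500 ≈ 0.950800
step 3 [1.5y] swap r/2=7/342: DF=(1 − 7/342·(0.980800+0.950800))/(1+7/342) = 2353/2500 ≈ 0.941200
step 4 [2y] swap r/2=831/37897: DF=(1 − 831/37897·(0.980800+0.950800+0.941200))/(1+831/37897) = 9169/10000 ≈ 0.916900
step 5 [2.5y] swap r/2=899/46998: DF=(1 − 899/46998·(0.980800+0.950800+0.941200+0.916900))/(1+899/46998) = 9101/10000 ≈ 0.910100

1 1/2 613/625
2 1 2377/2500
3 3/2 2353/2500
4 2 9169/10000
5 5/2 9101/10000
s(2.5y) = (1/(9101/10000) − 1)/(5/2) = 1798/45505 ≈ 3.9512%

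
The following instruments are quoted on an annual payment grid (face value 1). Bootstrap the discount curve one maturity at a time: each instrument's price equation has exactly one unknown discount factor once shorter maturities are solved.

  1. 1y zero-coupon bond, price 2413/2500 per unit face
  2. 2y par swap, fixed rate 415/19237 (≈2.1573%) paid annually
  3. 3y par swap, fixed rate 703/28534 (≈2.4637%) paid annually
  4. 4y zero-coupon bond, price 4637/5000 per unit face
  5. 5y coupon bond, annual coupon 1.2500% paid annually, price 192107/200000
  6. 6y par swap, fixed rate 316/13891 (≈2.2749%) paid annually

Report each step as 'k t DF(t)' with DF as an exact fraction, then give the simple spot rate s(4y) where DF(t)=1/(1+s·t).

step 1 [1y] zero: DF = P = 2413/2500 ≈ 0.965200
step 2 [2y] swap r/1=415/19237: DF=(1 − 415/19237·(0.965200))/(1+415/19237) = 1917/2000 ≈ 0.958500
step 3 [3y] swap r/1=703/28534: DF=(1 − 703/28534·(0.965200+0.958500))/(1+703/28534) = 9297/10000 ≈ 0.929700
step 4 [4y] zero: DF = P = 4637/5000 ≈ 0.927400
step 5 [5y] bond c/1=1/80: DF=(192107/200000 − 1/80·(0.965200+0.958500+0.929700+0.927400))/(1+1/80) = 451/500 ≈ 0.902000
step 6 [6y] swap r/1=316/13891: DF=(1 − 316/13891·(0.965200+0.958500+0.929700+0.927400+0.902000))/(1+316/13891) = 546/625 ≈ 0.873600

1 1 2413/2500
2 2 1917/2000
3 3 9297/10000
4 4 4637/5000
5 5 451/500
6 6 546/625
s(4y) = (1/(4637/5000) − 1)/(4) = 363/18548 ≈ 1.9571%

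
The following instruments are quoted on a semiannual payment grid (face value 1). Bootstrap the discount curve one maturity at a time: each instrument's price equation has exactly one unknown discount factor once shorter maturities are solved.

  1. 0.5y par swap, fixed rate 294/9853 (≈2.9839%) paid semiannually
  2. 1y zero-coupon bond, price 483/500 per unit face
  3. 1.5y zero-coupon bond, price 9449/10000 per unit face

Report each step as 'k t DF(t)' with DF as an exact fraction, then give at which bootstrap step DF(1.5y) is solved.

step 1 [0.5y] swap r/2=147/9853: DF=(1 − 147/9853·(0))/(1+147/9853) = 9853/10000 ≈ 0.985300
step 2 [1y] zero: DF = P = 483/500 ≈ 0.966000
step 3 [1.5y] zero: DF = P = 9449/10000 ≈ 0.944900

1 1/2 9853/10000
2 1 483/500
3 3/2 9449/10000
DF(1.5y) is solved at step 3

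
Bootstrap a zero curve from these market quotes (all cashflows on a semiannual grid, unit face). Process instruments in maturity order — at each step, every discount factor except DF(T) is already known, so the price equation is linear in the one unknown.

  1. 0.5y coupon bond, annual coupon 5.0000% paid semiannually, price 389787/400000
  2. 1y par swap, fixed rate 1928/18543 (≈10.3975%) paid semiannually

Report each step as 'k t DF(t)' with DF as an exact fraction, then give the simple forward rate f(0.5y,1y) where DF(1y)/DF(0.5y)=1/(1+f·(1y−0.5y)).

1 1/2 9507/10000
2 1 2259/2500
f(0.5y,1y) = ((9507/10000)/(2259/2500) − 1)/(1/2) = 157/1506 ≈ 10.4250%

step 1 [0.5y] bond c/2=1/40: DF=(389787/400000 − 1/40·(0))/(1+1/40) = 9507/10000 ≈ 0.950700
step 2 [1y] swap r/2=964/18543: DF=(1 − 964/18543·(0.950700))/(1+964/18543) = 2259/2500 ≈ 0.903600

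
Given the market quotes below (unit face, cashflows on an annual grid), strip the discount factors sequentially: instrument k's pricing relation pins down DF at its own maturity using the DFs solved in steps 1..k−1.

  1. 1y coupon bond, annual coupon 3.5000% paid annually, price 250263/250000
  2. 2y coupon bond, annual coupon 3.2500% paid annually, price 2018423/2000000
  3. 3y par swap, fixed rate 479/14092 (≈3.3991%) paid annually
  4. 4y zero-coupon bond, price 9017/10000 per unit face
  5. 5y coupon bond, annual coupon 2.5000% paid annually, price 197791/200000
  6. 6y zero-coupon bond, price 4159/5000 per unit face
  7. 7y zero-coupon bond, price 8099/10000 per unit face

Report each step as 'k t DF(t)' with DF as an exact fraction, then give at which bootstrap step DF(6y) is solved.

1 1 1209/1250
2 2 947/1000
3 3 4521/5000
4 4 9017/10000
5 5 8741/10000
6 6 4159/5000
7 7 8099/10000
DF(6y) is solved at step 6

step 1 [1y] bond c/1=7/200: DF=(250263/250000 − 7/200·(0))/(1+7/200) = 1209/1250 ≈ 0.967200
step 2 [2y] bond c/1=13/400: DF=(2018423/2000000 − 13/400·(0.967200))/(1+13/400) = 947/1000 ≈ 0.947000
step 3 [3y] swap r/1=479/14092: DF=(1 − 479/14092·(0.967200+0.947000))/(1+479/14092) = 4521/5000 ≈ 0.904200
step 4 [4y] zero: DF = P = 9017/10000 ≈ 0.901700
step 5 [5y] bond c/1=1/40: DF=(197791/200000 − 1/40·(0.967200+0.947000+0.904200+0.901700))/(1+1/40) = 8741/10000 ≈ 0.874100
step 6 [6y] zero: DF = P = 4159/5000 ≈ 0.831800
step 7 [7y] zero: DF = P = 8099/10000 ≈ 0.809900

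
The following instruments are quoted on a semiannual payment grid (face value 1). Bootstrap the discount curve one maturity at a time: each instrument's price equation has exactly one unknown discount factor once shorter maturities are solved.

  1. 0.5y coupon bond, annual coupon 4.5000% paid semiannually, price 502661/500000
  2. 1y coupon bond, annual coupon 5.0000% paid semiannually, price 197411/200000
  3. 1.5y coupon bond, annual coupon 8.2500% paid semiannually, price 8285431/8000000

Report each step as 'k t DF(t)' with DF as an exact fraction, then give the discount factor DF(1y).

1 1/2 1229/1250
2 1 939/1000
3 3/2 1837/2000
DF(1y) = 939/1000 ≈ 0.939000

step 1 [0.5y] bond c/2=9/400: DF=(502661/500000 − 9/400·(0))/(1+9/400) = 1229/1250 ≈ 0.983200
step 2 [1y] bond c/2=1/40: DF=(197411/200000 − 1/40·(0.983200))/(1+1/40) = 939/1000 ≈ 0.939000
step 3 [1.5y] bond c/2=33/800: DF=(8285431/8000000 − 33/800·(0.983200+0.939000))/(1+33/800) = 1837/2000 ≈ 0.918500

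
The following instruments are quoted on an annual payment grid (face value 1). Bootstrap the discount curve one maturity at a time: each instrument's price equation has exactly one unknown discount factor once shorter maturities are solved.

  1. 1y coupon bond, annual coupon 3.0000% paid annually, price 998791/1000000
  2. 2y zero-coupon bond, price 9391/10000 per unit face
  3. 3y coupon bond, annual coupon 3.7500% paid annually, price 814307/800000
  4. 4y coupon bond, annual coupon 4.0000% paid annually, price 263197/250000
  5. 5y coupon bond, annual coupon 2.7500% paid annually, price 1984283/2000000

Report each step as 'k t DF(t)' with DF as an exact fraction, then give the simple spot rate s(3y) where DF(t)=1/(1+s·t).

1 1 9697/10000
2 2 9391/10000
3 3 9121/10000
4 4 4519/5000
5 5 8659/10000
s(3y) = (1/(9121/10000) − 1)/(3) = 293/9121 ≈ 3.2124%

step 1 [1y] bond c/1=3/100: DF=(998791/1000000 − 3/100·(0))/(1+3/100) = 9697/10000 ≈ 0.969700
step 2 [2y] zero: DF = P = 9391/10000 ≈ 0.939100
step 3 [3y] bond c/1=3/80: DF=(814307/800000 − 3/80·(0.969700+0.939100))/(1+3/80) = 9121/10000 ≈ 0.912100
step 4 [4y] bond c/1=1/25: DF=(263197/250000 − 1/25·(0.969700+0.939100+0.912100))/(1+1/25) = 4519/5000 ≈ 0.903800
step 5 [5y] bond c/1=11/400: DF=(1984283/2000000 − 11/400·(0.969700+0.939100+0.912100+0.903800))/(1+11/400) = 8659/10000 ≈ 0.865900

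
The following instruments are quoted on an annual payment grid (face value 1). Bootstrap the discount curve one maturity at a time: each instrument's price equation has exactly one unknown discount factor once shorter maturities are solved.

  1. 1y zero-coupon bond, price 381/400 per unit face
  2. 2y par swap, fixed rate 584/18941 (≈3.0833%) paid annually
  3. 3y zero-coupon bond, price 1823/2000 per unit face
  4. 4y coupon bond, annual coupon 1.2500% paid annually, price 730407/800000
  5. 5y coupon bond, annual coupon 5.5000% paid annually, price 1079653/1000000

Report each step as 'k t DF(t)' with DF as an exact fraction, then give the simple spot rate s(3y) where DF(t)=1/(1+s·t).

step 1 [1y] zero: DF = P = 381/400 ≈ 0.952500
step 2 [2y] swap r/1=584/18941: DF=(1 − 584/18941·(0.952500))/(1+584/18941) = 1177/1250 ≈ 0.941600
step 3 [3y] zero: DF = P = 1823/2000 ≈ 0.911500
step 4 [4y] bond c/1=1/80: DF=(730407/800000 − 1/80·(0.952500+0.941600+0.911500))/(1+1/80) = 8671/10000 ≈ 0.867100
step 5 [5y] bond c/1=11/200: DF=(1079653/1000000 − 11/200·(0.952500+0.941600+0.911500+0.867100))/(1+11/200) = 8319/10000 ≈ 0.831900

1 1 381/400
2 2 1177/1250
3 3 1823/2000
4 4 8671/10000
5 5 8319/10000
s(3y) = (1/(1823/2000) − 1)/(3) = 59/1823 ≈ 3.2364%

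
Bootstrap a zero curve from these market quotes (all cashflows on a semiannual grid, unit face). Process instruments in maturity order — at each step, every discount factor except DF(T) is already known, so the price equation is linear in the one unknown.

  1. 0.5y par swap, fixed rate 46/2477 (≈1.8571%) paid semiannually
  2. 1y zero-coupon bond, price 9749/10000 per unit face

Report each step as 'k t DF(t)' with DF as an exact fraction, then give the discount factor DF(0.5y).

1 1/2 2477/2500
2 1 9749/10000
DF(0.5y) = 2477/2500 ≈ 0.990800

step 1 [0.5y] swap r/2=23/2477: DF=(1 − 23/2477·(0))/(1+23/2477) = 2477/2500 ≈ 0.990800
step 2 [1y] zero: DF = P = 9749/10000 ≈ 0.974900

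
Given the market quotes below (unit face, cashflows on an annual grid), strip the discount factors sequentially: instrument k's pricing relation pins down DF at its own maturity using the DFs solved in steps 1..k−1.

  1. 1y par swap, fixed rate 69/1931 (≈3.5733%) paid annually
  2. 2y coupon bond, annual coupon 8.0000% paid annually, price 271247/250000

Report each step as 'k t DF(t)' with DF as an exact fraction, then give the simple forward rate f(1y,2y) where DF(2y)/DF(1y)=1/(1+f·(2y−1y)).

1 1 1931/2000
2 2 9331/10000
f(1y,2y) = ((1931/2000)/(9331/10000) − 1)/(1) = 324/9331 ≈ 3.4723%

step 1 [1y] swap r/1=69/1931: DF=(1 − 69/1931·(0))/(1+69/1931) = 1931/2000 ≈ 0.965500
step 2 [2y] bond c/1=2/25: DF=(271247/250000 − 2/25·(0.965500))/(1+2/25) = 9331/10000 ≈ 0.933100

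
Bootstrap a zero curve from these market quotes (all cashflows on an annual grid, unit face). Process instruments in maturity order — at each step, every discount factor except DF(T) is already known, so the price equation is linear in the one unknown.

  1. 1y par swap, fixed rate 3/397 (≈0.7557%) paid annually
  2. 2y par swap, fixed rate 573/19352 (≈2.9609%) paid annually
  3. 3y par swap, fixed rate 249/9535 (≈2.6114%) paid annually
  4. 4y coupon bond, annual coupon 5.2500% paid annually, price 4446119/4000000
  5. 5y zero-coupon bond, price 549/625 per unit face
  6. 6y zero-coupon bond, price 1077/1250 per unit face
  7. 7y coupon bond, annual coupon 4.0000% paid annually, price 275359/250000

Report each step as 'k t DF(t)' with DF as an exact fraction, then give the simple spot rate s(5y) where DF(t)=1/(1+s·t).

step 1 [1y] swap r/1=3/397: DF=(1 − 3/397·(0))/(1+3/397) = 397/400 ≈ 0.992500
step 2 [2y] swap r/1=573/19352: DF=(1 − 573/19352·(0.992500))/(1+573/19352) = 9427/10000 ≈ 0.942700
step 3 [3y] swap r/1=249/9535: DF=(1 − 249/9535·(0.992500+0.942700))/(1+249/9535) = 9253/10000 ≈ 0.925300
step 4 [4y] bond c/1=21/400: DF=(4446119/4000000 − 21/400·(0.992500+0.942700+0.925300))/(1+21/400) = 4567/5000 ≈ 0.913400
step 5 [5y] zero: DF = P = 549/625 ≈ 0.878400
step 6 [6y] zero: DF = P = 1077/1250 ≈ 0.861600
step 7 [7y] bond c/1=1/25: DF=(275359/250000 − 1/25·(0.992500+0.942700+0.925300+0.913400+0.878400+0.861600))/(1+1/25) = 847/1000 ≈ 0.847000

1 1 397/400
2 2 9427/10000
3 3 9253/10000
4 4 4567/5000
5 5 549/625
6 6 1077/1250
7 7 847/1000
s(5y) = (1/(549/625) − 1)/(5) = 76/2745 ≈ 2.7687%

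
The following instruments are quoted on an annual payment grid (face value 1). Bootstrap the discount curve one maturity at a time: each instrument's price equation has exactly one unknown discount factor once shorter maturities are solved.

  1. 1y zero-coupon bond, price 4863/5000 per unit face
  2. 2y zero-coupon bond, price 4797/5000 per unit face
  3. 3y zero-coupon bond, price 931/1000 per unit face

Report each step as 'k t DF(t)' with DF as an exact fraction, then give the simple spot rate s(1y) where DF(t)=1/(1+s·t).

step 1 [1y] zero: DF = P = 4863/5000 ≈ 0.972600
step 2 [2y] zero: DF = P = 4797/5000 ≈ 0.959400
step 3 [3y] zero: DF = P = 931/1000 ≈ 0.931000

1 1 4863/5000
2 2 4797/5000
3 3 931/1000
s(1y) = (1/(4863/5000) − 1)/(1) = 137/4863 ≈ 2.8172%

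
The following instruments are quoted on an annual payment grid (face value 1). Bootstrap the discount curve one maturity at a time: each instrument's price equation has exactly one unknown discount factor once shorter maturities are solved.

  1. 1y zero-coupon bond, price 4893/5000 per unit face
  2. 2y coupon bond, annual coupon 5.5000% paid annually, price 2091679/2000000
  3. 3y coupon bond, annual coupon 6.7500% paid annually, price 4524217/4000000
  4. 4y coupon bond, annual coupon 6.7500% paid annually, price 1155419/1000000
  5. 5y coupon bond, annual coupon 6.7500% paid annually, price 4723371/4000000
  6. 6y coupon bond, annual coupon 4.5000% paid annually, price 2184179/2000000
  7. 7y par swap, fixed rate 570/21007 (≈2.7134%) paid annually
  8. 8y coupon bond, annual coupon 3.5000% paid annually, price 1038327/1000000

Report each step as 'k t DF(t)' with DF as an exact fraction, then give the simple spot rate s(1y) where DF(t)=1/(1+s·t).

step 1 [1y] zero: DF = P = 4893/5000 ≈ 0.978600
step 2 [2y] bond c/1=11/200: DF=(2091679/2000000 − 11/200·(0.978600))/(1+11/200) = 9403/10000 ≈ 0.940300
step 3 [3y] bond c/1=27/400: DF=(4524217/4000000 − 27/400·(0.978600+0.940300))/(1+27/400) = 4691/5000 ≈ 0.938200
step 4 [4y] bond c/1=27/400: DF=(1155419/1000000 − 27/400·(0.978600+0.940300+0.938200))/(1+27/400) = 9017/10000 ≈ 0.901700
step 5 [5y] bond c/1=27/400: DF=(4723371/4000000 − 27/400·(0.978600+0.940300+0.938200+0.901700))/(1+27/400) = 1737/2000 ≈ 0.868500
step 6 [6y] bond c/1=9/200: DF=(2184179/2000000 − 9/200·(0.978600+0.940300+0.938200+0.901700+0.868500))/(1+9/200) = 4229/5000 ≈ 0.845800
step 7 [7y] swap r/1=570/21007: DF=(1 − 570/21007·(0.978600+0.940300+0.938200+0.901700+0.868500+0.845800))/(1+570/21007) = 829/1000 ≈ 0.829000
step 8 [8y] bond c/1=7/200: DF=(1038327/1000000 − 7/200·(0.978600+0.940300+0.938200+0.901700+0.868500+0.845800+0.829000))/(1+7/200) = 7901/10000 ≈ 0.790100

1 1 4893/5000
2 2 9403/10000
3 3 4691/5000
4 4 9017/10000
5 5 1737/2000
6 6 4229/5000
7 7 829/1000
8 8 7901/10000
s(1y) = (1/(4893/5000) − 1)/(1) = 107/4893 ≈ 2.1868%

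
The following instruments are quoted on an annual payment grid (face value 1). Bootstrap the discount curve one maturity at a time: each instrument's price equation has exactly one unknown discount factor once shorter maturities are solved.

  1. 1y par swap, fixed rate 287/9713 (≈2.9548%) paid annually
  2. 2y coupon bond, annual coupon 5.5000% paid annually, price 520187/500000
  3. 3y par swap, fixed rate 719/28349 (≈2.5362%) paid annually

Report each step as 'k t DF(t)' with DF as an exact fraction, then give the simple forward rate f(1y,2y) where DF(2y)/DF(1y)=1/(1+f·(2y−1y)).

1 1 9713/10000
2 2 1871/2000
3 3 9281/10000
f(1y,2y) = ((9713/10000)/(1871/2000) − 1)/(1) = 358/9355 ≈ 3.8268%

step 1 [1y] swap r/1=287/9713: DF=(1 − 287/9713·(0))/(1+287/9713) = 9713/10000 ≈ 0.971300
step 2 [2y] bond c/1=11/200: DF=(520187/500000 − 11/200·(0.971300))/(1+11/200) = 1871/2000 ≈ 0.935500
step 3 [3y] swap r/1=719/28349: DF=(1 − 719/28349·(0.971300+0.935500))/(1+719/28349) = 9281/10000 ≈ 0.928100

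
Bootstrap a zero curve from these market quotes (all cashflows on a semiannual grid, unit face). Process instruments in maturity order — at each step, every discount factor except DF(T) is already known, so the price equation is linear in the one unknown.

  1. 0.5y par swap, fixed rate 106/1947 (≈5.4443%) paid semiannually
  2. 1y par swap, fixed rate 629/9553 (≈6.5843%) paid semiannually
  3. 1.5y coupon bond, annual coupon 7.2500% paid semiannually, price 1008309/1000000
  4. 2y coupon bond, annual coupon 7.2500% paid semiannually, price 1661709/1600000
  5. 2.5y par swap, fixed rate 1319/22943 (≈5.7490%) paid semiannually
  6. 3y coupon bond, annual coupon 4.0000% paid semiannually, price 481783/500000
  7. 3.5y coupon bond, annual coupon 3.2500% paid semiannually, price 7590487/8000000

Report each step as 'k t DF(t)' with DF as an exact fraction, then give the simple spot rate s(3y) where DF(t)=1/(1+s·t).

1 1/2 1947/2000
2 1 9371/10000
3 3/2 4531/5000
4 2 9037/10000
5 5/2 8681/10000
6 3 8547/10000
7 7/2 4233/5000
s(3y) = (1/(8547/10000) − 1)/(3) = 1453/25641 ≈ 5.6667%

step 1 [0.5y] swap r/2=53/1947: DF=(1 − 53/1947·(0))/(1+53/1947) = 1947/2000 ≈ 0.973500
step 2 [1y] swap r/2=629/19106: DF=(1 − 629/19106·(0.973500))/(1+629/19106) = 9371/10000 ≈ 0.937100
step 3 [1.5y] bond c/2=29/800: DF=(1008309/1000000 − 29/800·(0.973500+0.937100))/(1+29/800) = 4531/5000 ≈ 0.906200
step 4 [2y] bond c/2=29/800: DF=(1661709/1600000 − 29/800·(0.973500+0.937100+0.906200))/(1+29/800) = 9037/10000 ≈ 0.903700
step 5 [2.5y] swap r/2=1319/45886: DF=(1 − 1319/45886·(0.973500+0.937100+0.906200+0.903700))/(1+1319/45886) = 8681/10000 ≈ 0.868100
step 6 [3y] bond c/2=1/50: DF=(481783/500000 − 1/50·(0.973500+0.937100+0.906200+0.903700+0.868100))/(1+1/50) = 8547/10000 ≈ 0.854700
step 7 [3.5y] bond c/2=13/800: DF=(7590487/8000000 − 13/800·(0.973500+0.937100+0.906200+0.903700+0.868100+0.854700))/(1+13/800) = 4233/5000 ≈ 0.846600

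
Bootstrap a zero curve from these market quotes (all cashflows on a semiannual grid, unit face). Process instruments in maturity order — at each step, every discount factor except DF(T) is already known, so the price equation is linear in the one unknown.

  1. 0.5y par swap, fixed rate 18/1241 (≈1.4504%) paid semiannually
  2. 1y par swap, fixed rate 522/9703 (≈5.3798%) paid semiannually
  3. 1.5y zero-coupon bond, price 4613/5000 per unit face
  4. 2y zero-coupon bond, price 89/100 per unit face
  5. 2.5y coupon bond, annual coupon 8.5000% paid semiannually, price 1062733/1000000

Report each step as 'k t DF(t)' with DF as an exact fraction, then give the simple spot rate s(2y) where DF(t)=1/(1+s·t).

step 1 [0.5y] swap r/2=9/1241: DF=(1 − 9/1241·(0))/(1+9/1241) = 1241/1250 ≈ 0.992800
step 2 [1y] swap r/2=261/9703: DF=(1 − 261/9703·(0.992800))/(1+261/9703) = 4739/5000 ≈ 0.947800
step 3 [1.5y] zero: DF = P = 4613/5000 ≈ 0.922600
step 4 [2y] zero: DF = P = 89/100 ≈ 0.890000
step 5 [2.5y] bond c/2=17/400: DF=(1062733/1000000 − 17/400·(0.992800+0.947800+0.922600+0.890000))/(1+17/400) = 1083/1250 ≈ 0.866400

1 1/2 1241/1250
2 1 4739/5000
3 3/2 4613/5000
4 2 89/100
5 5/2 1083/1250
s(2y) = (1/(89/100) − 1)/(2) = 11/178 ≈ 6.1798%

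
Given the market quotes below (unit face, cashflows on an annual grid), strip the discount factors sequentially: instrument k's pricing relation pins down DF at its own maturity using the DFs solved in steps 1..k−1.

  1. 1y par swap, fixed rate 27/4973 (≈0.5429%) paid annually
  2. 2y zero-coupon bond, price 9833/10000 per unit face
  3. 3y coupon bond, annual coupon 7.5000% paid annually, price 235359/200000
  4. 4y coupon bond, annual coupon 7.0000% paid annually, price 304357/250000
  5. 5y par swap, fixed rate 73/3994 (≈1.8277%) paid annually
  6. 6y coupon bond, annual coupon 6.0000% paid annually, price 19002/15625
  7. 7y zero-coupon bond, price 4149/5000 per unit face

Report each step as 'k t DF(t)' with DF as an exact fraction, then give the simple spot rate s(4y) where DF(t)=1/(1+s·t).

1 1 4973/5000
2 2 9833/10000
3 3 9567/10000
4 4 4729/5000
5 5 2281/2500
6 6 219/250
7 7 4149/5000
s(4y) = (1/(4729/5000) − 1)/(4) = 271/18916 ≈ 1.4326%

step 1 [1y] swap r/1=27/4973: DF=(1 − 27/4973·(0))/(1+27/4973) = 4973/5000 ≈ 0.994600
step 2 [2y] zero: DF = P = 9833/10000 ≈ 0.983300
step 3 [3y] bond c/1=3/40: DF=(235359/200000 − 3/40·(0.994600+0.983300))/(1+3/40) = 9567/10000 ≈ 0.956700
step 4 [4y] bond c/1=7/100: DF=(304357/250000 − 7/100·(0.994600+0.983300+0.956700))/(1+7/100) = 4729/5000 ≈ 0.945800
step 5 [5y] swap r/1=73/3994: DF=(1 − 73/3994·(0.994600+0.983300+0.956700+0.945800))/(1+73/3994) = 2281/2500 ≈ 0.912400
step 6 [6y] bond c/1=3/50: DF=(19002/15625 − 3/50·(0.994600+0.983300+0.956700+0.945800+0.912400))/(1+3/50) = 219/250 ≈ 0.876000
step 7 [7y] zero: DF = P = 4149/5000 ≈ 0.829800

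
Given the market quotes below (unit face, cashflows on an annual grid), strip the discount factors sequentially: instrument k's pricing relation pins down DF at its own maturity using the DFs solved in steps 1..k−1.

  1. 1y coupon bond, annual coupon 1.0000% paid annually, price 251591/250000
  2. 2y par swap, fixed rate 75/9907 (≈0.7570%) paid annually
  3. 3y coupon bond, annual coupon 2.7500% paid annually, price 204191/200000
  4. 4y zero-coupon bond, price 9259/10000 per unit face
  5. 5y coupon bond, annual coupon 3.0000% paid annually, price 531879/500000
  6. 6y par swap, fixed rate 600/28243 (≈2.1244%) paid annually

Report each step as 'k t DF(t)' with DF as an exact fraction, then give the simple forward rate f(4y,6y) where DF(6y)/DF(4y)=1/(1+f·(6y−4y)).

1 1 2491/2500
2 2 197/200
3 3 4703/5000
4 4 9259/10000
5 5 9207/10000
6 6 22/25
f(4y,6y) = ((9259/10000)/(22/25) − 1)/(2) = 459/17600 ≈ 2.6080%

step 1 [1y] bond c/1=1/100: DF=(251591/250000 − 1/100·(0))/(1+1/100) = 2491/2500 ≈ 0.996400
step 2 [2y] swap r/1=75/9907: DF=(1 − 75/9907·(0.996400))/(1+75/9907) = 197/200 ≈ 0.985000
step 3 [3y] bond c/1=11/400: DF=(204191/200000 − 11/400·(0.996400+0.985000))/(1+11/400) = 4703/5000 ≈ 0.940600
step 4 [4y] zero: DF = P = 9259/10000 ≈ 0.925900
step 5 [5y] bond c/1=3/100: DF=(531879/500000 − 3/100·(0.996400+0.985000+0.940600+0.925900))/(1+3/100) = 9207/10000 ≈ 0.920700
step 6 [6y] swap r/1=600/28243: DF=(1 − 600/28243·(0.996400+0.985000+0.940600+0.925900+0.920700))/(1+600/28243) = 22/25 ≈ 0.880000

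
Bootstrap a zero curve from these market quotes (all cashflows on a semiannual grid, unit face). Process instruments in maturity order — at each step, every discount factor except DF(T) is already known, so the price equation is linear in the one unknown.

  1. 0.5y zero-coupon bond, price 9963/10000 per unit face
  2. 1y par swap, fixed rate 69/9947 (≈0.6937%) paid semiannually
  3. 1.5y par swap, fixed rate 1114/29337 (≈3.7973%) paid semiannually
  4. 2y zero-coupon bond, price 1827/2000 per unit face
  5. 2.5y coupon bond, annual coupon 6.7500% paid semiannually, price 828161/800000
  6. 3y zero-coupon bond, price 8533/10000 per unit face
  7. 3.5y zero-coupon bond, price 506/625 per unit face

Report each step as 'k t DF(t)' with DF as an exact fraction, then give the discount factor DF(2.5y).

1 1/2 9963/10000
2 1 9931/10000
3 3/2 9443/10000
4 2 1827/2000
5 5/2 4379/5000
6 3 8533/10000
7 7/2 506/625
DF(2.5y) = 4379/5000 ≈ 0.875800

step 1 [0.5y] zero: DF = P = 9963/10000 ≈ 0.996300
step 2 [1y] swap r/2=69/19894: DF=(1 − 69/19894·(0.996300))/(1+69/19894) = 9931/10000 ≈ 0.993100
step 3 [1.5y] swap r/2=557/29337: DF=(1 − 557/29337·(0.996300+0.993100))/(1+557/29337) = 9443/10000 ≈ 0.944300
step 4 [2y] zero: DF = P = 1827/2000 ≈ 0.913500
step 5 [2.5y] bond c/2=27/800: DF=(828161/800000 − 27/800·(0.996300+0.993100+0.944300+0.913500))/(1+27/800) = 4379/5000 ≈ 0.875800
step 6 [3y] zero: DF = P = 8533/10000 ≈ 0.853300
step 7 [3.5y] zero: DF = P = 506/625 ≈ 0.809600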